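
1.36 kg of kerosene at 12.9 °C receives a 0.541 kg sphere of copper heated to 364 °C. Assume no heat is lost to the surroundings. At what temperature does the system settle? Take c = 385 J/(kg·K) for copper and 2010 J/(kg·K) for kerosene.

T_f ≈ 37.8 °C

Let T be the final temperature. ΣQ_i = 0:
0.541*385*(T − 364) + 1.36*2010*(T − 12.9) = 0
2941.9 T = 111079
T = 111079/2941.9 ≈ 37.76 °C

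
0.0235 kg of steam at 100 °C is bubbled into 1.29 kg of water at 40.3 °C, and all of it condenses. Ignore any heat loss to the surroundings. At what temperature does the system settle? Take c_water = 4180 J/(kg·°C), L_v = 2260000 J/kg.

T_f ≈ 51.0 °C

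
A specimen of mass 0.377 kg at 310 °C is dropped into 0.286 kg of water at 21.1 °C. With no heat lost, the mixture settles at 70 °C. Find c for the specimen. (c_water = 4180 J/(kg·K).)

Energy conservation, ΣQ = 0:
0.377·c·(70 − 310) + 0.286·4180·(70 − 21.1) = 0
-90.48 c = -58459
c = -58459/-90.48 ≈ 646.1 J/(kg·K)

c ≈ 646 J/(kg·K)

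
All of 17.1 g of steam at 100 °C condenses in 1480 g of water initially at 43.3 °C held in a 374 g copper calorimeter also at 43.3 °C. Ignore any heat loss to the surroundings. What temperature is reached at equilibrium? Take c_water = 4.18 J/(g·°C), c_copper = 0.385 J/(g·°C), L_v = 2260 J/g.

Sum of m c ΔT and latent-heat terms is zero:
latent heat released on condensation: 17.1·2260 = 38646; condensate cools 100→T: 17.1·4.18·(T − 100) = 71.48(T − 100); water warms: 1480·4.18·(T − 43.3) = 6186.4(T − 43.3); cup: 143.99(T − 43.3)
6401.9 T = 38646 + 7147.8 + 274106 = 319900
T ≈ 49.97 °C, under the boiling point, so the assumption holds.

T_f ≈ 50.0 °C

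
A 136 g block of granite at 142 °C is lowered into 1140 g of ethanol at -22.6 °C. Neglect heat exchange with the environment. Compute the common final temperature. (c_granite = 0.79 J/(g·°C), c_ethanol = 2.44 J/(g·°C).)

T_f ≈ -16.5 °C

Conservation of energy gives ΣQ = 0:
136·0.79·(T − 142) + 1140·2.44·(T − (-22.6)) = 0
107.44(T − 142) + 2781.6(T − (-22.6)) = 0
2889 T = -47608
T = -47608/2889 ≈ -16.48 °C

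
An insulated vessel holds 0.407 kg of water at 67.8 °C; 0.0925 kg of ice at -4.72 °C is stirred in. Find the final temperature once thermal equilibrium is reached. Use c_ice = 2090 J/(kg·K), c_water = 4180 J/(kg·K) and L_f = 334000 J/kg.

T_f ≈ 40.0 °C

Let T be the final temperature. ΣQ_i = 0:
ice -4.72→0 °C: 0.0925·2090·4.72 = 912.49
  melt ice: 0.0925·334000 = 30895
  meltwater 0→T: 0.0925·4180·T = 386.65 T
  water cools: 0.407·4180·(T − 67.8) = 1701.3(T − 67.8)
2087.9 T = 115345 − 31807 = 83538
T ≈ 40.01 °C. Since T > 0 °C, the all-ice-melts assumption holds.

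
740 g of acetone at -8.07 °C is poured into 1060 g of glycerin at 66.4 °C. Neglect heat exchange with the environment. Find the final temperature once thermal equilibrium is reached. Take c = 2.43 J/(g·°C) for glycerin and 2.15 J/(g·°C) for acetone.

Net heat exchanged in the isolated system is zero:
1060*2.43*(T − 66.4) + 740*2.15*(T − (-8.07)) = 0
(2575.8 + 1591) T = 2575.8*66.4 + 1591*(-8.07)
T = 158194 / 4166.8 = 38 °C

T_f ≈ 38.0 °C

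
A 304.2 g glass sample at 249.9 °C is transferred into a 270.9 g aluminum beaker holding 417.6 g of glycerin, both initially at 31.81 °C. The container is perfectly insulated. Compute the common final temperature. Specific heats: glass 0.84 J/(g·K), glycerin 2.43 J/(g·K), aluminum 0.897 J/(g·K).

T_f ≈ 68.6 °C

With ΣQ=0 the equilibrium temperature is the m·c-weighted mean:
T_f = (255.53·249.9 + 1014.8·31.81 + 243·31.81) / (255.53 + 1014.8 + 243)
    = 103866 / 1513.3 ≈ 68.64 °C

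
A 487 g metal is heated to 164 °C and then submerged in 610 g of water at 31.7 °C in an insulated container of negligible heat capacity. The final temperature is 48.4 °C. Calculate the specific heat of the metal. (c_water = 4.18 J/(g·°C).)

c ≈ 0.756 J/(g·°C)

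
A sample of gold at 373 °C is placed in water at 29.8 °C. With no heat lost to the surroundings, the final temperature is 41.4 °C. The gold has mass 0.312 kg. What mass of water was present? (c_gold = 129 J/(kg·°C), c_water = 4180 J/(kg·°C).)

|Q_gold| = |Q_water|:
0.312·129·(373 − 41.4) = m·4180·(41.4 − 29.8)
48488 m = 13346  ⇒  m ≈ 0.2752 kg

m ≈ 0.275 kg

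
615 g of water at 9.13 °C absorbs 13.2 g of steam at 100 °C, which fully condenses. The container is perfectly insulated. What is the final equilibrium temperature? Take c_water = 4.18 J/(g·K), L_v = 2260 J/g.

T_f ≈ 22.4 °C

Sum of m c ΔT and latent-heat terms is zero:
steam→water at 100 °C releases m L_v = 13.2×2260 = 29832
  condensed water 100 °C→T: 55.18(T − 100)
  water warms: 615×4.18×(T − 9.13) = 2570.7(T − 9.13)
2625.9 T = 29832 + 5517.6 + 23470 = 58820
T ≈ 22.40 °C — below 100 °C, confirming all the steam condensed.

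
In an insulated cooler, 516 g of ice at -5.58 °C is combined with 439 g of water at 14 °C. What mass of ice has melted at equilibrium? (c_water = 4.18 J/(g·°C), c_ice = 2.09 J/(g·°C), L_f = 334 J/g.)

m_melted ≈ 58.9 g

Water can give up m c ΔT = 439·4.18·14 = 25690 J before reaching 0 °C.
Warming the ice to 0 °C takes 516·2.09·5.58 = 6017.7 J, leaving 19673 J for melting.
To melt every bit of ice: 516·334 = 172344 J.
19673 J < 172344 J, so only part of the ice melts and the system sits at 0 °C.
m_melted·334 = 19673  ⇒  m_melted ≈ 58.9 g.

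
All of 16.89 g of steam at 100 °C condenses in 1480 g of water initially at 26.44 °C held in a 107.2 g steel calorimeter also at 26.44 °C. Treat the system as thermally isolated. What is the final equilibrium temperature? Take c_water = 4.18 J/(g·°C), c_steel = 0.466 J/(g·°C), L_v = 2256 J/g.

Let T be the final temperature. ΣQ_i = 0:
condense steam: −16.89·2256 = −38104; condensed water 100 °C→T: 70.6(T − 100); original water: 6186.4(T − 26.44); cup: 49.96(T − 26.44)
6307 T = 38104 + 7060 + 164889 = 210053
T ≈ 33.30 °C (< 100 °C, so full condensation is consistent).

T_f ≈ 33.3 °C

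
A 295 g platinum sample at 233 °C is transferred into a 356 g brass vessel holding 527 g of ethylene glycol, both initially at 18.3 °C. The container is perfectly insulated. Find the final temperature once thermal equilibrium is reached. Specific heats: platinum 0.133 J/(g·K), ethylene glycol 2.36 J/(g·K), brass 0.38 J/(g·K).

Setting the total heat transfer to zero:
295×0.133×(T − 233) + 527×2.36×(T − 18.3) + 356×0.38×(T − 18.3) = 0
39.23(T − 233) + 1243.7(T − 18.3) + 135.28(T − 18.3) = 0
1418.2 T = 34377
T = 34377/1418.2 ≈ 24.24 °C

T_f ≈ 24.2 °C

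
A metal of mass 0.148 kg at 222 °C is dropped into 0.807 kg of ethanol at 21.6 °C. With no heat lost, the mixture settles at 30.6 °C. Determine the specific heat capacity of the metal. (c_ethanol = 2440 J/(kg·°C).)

c ≈ 626 J/(kg·°C)

Heat lost by the metal = heat gained by the ethanol:
0.148×c×(222 − 30.6) = 0.807×2440×(30.6 − 21.6)
28.33 c = 17722  ⇒  c ≈ 625.6 J/(kg·°C)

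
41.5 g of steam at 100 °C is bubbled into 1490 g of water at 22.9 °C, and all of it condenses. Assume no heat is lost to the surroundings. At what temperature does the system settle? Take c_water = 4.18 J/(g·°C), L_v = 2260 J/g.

T_f ≈ 39.6 °C

Setting the total heat transfer to zero:
latent heat released on condensation: 41.5×2260 = 93790; condensed water 100 °C→T: 173.47(T − 100); water warms: 1490×4.18×(T − 22.9) = 6228.2(T − 22.9)
6401.7 T = 93790 + 17347 + 142626 = 253763
T ≈ 39.64 °C (< 100 °C, so full condensation is consistent).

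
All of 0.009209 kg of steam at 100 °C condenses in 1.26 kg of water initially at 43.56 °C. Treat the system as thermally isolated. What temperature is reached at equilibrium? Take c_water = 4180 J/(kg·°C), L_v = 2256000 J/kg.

T_f ≈ 47.9 °C

Net heat exchanged in the isolated system is zero:
steam→water at 100 °C releases m L_v = 0.009209×2256000 = 20776; condensate cools 100→T: 0.009209×4180×(T − 100) = 38.49(T − 100); water warms: 1.26×4180×(T − 43.56) = 5266.8(T − 43.56)
5305.3 T = 20776 + 3849.4 + 229422 = 254047
T ≈ 47.89 °C (< 100 °C, so full condensation is consistent).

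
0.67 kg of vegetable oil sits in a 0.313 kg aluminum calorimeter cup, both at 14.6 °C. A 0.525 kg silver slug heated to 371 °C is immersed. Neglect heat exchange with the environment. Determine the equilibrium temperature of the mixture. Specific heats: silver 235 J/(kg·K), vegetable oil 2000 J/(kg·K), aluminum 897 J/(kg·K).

T_f ≈ 39.8 °C

Net heat exchanged in the isolated system is zero:
0.525×235×(T − 371) + 0.67×2000×(T − 14.6) + 0.313×897×(T − 14.6) = 0
123.38(T − 371) + 1340(T − 14.6) + 280.76(T − 14.6) = 0
(123.38 + 1340 + 280.76) T = 123.38×371 + 1340×14.6 + 280.76×14.6
T = 69435 / 1744.1 = 39.8 °C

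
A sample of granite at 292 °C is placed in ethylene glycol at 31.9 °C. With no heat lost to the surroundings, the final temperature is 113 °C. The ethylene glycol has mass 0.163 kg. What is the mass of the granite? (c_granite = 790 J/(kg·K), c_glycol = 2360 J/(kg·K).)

|Q_granite| = |Q_glycol|:
m·790·(292 − 113) = 0.163·2360·(113 − 31.9)
141410 m = 31198  ⇒  m ≈ 0.2206 kg

m ≈ 0.221 kg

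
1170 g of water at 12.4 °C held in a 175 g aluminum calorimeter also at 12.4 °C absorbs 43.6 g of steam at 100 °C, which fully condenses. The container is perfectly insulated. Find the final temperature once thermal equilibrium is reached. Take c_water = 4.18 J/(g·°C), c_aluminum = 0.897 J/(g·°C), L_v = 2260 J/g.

T_f ≈ 34.3 °C

Sum of m c ΔT and latent-heat terms is zero:
steam→water at 100 °C releases m L_v = 43.6·2260 = 98536
  condensed water 100 °C→T: 182.25(T − 100)
  original water: 4890.6(T − 12.4)
  aluminum cup: 175·0.897·(T − 12.4) = 156.97(T − 12.4)
5229.8 T = 98536 + 18225 + 62590 = 179351
T ≈ 34.29 °C, under the boiling point, so the assumption holds.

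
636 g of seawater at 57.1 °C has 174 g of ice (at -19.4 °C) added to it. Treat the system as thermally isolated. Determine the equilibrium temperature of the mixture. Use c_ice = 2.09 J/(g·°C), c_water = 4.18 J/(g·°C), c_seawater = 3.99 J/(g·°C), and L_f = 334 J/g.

Net heat exchanged in the isolated system is zero:
warm ice to 0 °C: 174×2.09×(0 − (-19.4)) = 7055
  melt ice: 174×334 = 58116
  warm the meltwater: 727.32 T
  seawater cools: 636×3.99×(T − 57.1) = 2537.6(T − 57.1)
3265 T = 144899 − 65171 = 79728
T ≈ 24.42 °C — above 0 °C, consistent with complete melting.

T_f ≈ 24.4 °C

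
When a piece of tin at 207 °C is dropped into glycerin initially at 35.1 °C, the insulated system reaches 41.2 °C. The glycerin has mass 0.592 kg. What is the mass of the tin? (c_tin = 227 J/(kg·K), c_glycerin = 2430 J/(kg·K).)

m ≈ 0.233 kg

|Q_tin| = |Q_glycerin|:
m×227×(207 − 41.2) = 0.592×2430×(41.2 − 35.1)
37637 m = 8775.2  ⇒  m ≈ 0.2332 kg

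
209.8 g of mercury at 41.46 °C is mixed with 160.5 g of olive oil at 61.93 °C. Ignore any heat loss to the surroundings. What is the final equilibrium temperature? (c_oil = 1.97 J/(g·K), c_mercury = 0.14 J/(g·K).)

T_f is the heat-capacity-weighted average of the initial temperatures:
T_f = (316.19*61.93 + 29.37*41.46) / (316.19 + 29.37)
    = 20799 / 345.56 ≈ 60.19 °C

T_f ≈ 60.2 °C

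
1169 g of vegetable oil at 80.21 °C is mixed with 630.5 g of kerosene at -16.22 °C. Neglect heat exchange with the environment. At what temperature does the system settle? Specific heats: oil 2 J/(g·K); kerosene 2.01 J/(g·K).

T_f is the heat-capacity-weighted average of the initial temperatures:
T_f = (2338×80.21 + 1267.3×(-16.22)) / (2338 + 1267.3)
    = 166975 / 3605.3 ≈ 46.31 °C

T_f ≈ 46.3 °C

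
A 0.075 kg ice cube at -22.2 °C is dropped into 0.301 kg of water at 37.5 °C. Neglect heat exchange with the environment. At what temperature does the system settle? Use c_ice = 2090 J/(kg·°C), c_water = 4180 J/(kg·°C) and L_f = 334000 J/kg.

Sum of m c ΔT and latent-heat terms is zero:
warm ice to 0 °C: 0.075×2090×(0 − (-22.2)) = 3479.8; fusion: m_ice L_f = 0.075×334000 = 25050; warm the meltwater: 313.5 T; water: 1258.2(T − 37.5)
1571.7 T = 47182 − 28530 = 18652
T ≈ 11.87 °C (positive, so assuming full melt was valid).

T_f ≈ 11.9 °C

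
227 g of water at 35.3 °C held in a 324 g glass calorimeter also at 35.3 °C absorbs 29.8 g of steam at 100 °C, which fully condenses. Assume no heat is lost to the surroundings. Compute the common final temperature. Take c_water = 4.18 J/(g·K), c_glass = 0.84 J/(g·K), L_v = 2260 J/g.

Heat gained plus heat lost sum to zero:
steam→water at 100 °C releases m L_v = 29.8×2260 = 67348
  condensate cools 100→T: 29.8×4.18×(T − 100) = 124.56(T − 100)
  water warms: 227×4.18×(T − 35.3) = 948.86(T − 35.3)
  cup: 272.16(T − 35.3)
1345.6 T = 67348 + 12456 + 43102 = 122906
T ≈ 91.34 °C — below 100 °C, confirming all the steam condensed.

T_f ≈ 91.3 °C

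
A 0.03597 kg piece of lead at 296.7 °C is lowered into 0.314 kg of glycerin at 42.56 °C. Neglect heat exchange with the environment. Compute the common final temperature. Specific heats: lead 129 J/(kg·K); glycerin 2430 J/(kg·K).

T_f ≈ 44.1 °C

Let T be the final temperature. ΣQ_i = 0:
0.03597·129·(T − 296.7) + 0.314·2430·(T − 42.56) = 0
4.64(T − 296.7) + 763.02(T − 42.56) = 0
(4.64 + 763.02) T = 4.64·296.7 + 763.02·42.56
T ≈ 44.10 °C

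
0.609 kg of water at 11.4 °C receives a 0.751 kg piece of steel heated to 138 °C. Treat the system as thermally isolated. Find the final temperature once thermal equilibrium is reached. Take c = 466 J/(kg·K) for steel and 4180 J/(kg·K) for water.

T_f is the heat-capacity-weighted average of the initial temperatures:
T_f = (349.97·138 + 2545.6·11.4) / (349.97 + 2545.6)
    = 77315 / 2895.6 ≈ 26.70 °C

T_f ≈ 26.7 °C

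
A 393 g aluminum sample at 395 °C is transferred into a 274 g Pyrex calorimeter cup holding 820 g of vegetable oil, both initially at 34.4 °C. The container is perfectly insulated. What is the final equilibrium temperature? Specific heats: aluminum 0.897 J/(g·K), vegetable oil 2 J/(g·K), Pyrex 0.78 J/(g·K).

T_f ≈ 92.0 °C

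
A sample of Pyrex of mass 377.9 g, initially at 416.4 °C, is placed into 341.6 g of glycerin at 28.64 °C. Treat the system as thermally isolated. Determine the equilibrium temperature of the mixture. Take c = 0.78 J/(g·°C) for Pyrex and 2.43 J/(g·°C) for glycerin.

Heat lost by the Pyrex equals heat gained by the glycerin:
377.9×0.78×(416.4 − T) = 341.6×2.43×(T − 28.64)
294.76(416.4 − T) = 830.09(T − 28.64)
1124.9 T = 146513  ⇒  T ≈ 130.25 °C

T_f ≈ 130.3 °C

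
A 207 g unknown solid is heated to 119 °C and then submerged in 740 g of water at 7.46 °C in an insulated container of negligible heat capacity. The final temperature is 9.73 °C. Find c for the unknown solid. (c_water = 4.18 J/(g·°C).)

c ≈ 0.31 J/(g·°C)

Conservation of energy gives ΣQ = 0:
207×c×(9.73 − 119) + 740×4.18×(9.73 − 7.46) = 0
-22619 c = -7021.6
c = -7021.6/-22619 ≈ 0.3104 J/(g·°C)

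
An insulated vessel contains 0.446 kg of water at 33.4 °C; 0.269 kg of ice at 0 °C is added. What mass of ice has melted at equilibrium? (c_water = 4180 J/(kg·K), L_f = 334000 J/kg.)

m_melted ≈ 0.186 kg

Cooling the water to 0 °C releases 0.446×4180×33.4 = 62267 J.
Fully melting the ice requires m_ice L_f = 0.269×334000 = 89846 J.
Since 62267 < 89846 J, not all the ice melts; equilibrium is at 0 °C.
m_melted×334000 = 62267  ⇒  m_melted ≈ 0.1864 kg.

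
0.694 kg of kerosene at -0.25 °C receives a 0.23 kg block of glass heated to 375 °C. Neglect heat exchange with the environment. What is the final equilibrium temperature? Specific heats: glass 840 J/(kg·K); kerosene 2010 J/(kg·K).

T_f ≈ 45.4 °C

Heat lost by the glass equals heat gained by the kerosene:
0.23·840·(375 − T) = 0.694·2010·(T − (-0.25))
193.2(375 − T) = 1394.9(T − (-0.25))
1588.1 T = 72101  ⇒  T ≈ 45.40 °C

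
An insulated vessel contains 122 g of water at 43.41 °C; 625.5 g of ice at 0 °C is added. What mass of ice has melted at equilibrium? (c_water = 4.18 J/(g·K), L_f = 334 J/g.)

m_melted ≈ 66.3 g

Cooling the water to 0 °C releases 122·4.18·43.41 = 22137 J.
To melt every bit of ice: 625.5·334 = 208917 J.
That's not enough to melt it all — equilibrium is at 0 °C with ice remaining.
Mass melted = 22137/334 ≈ 66.28 g.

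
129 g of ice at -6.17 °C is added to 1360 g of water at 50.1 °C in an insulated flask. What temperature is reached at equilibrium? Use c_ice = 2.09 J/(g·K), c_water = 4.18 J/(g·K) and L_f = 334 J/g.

Conservation of energy gives ΣQ = 0:
ice -6.17→0 °C: 129·2.09·6.17 = 1663.5
  melt ice: 129·334 = 43086
  warm the meltwater: 539.22 T
  water cools: 1360·4.18·(T − 50.1) = 5684.8(T − 50.1)
6224 T = 284808 − 44749 = 240059
T ≈ 38.57 °C. Since T > 0 °C, the all-ice-melts assumption holds.

T_f ≈ 38.6 °C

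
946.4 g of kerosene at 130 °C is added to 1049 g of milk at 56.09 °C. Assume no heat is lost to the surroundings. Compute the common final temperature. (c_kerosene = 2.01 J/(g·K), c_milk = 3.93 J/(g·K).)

T_f ≈ 79.4 °C

T_f = Σ m_i c_i T_i / Σ m_i c_i:
T_f = (1902.3×130 + 4122.6×56.09) / (1902.3 + 4122.6)
    = 478529 / 6024.8 ≈ 79.43 °C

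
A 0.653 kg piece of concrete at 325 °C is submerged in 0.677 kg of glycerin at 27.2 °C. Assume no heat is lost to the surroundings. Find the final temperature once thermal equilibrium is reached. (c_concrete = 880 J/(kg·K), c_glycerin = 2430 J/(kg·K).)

T_f ≈ 104.3 °C

Energy conservation, ΣQ = 0:
0.653·880·(T − 325) + 0.677·2430·(T − 27.2) = 0
574.64(T − 325) + 1645.1(T − 27.2) = 0
2219.8 T = 231505
T = 231505/2219.8 ≈ 104.29 °C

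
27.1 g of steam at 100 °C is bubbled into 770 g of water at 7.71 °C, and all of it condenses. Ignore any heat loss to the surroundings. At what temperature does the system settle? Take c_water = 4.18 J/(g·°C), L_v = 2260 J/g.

T_f ≈ 29.2 °C

Energy balance with sensible and latent terms:
condense steam: −27.1·2260 = −61246; condensate cools 100→T: 27.1·4.18·(T − 100) = 113.28(T − 100); original water: 3218.6(T − 7.71)
3331.9 T = 61246 + 11328 + 24815 = 97389
T ≈ 29.23 °C (< 100 °C, so full condensation is consistent).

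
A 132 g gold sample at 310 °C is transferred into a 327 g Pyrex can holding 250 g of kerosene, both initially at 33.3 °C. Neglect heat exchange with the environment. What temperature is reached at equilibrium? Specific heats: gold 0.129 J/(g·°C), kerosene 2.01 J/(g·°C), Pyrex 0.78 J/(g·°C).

T_f ≈ 39.4 °C

Conservation of energy gives ΣQ = 0:
132*0.129*(T − 310) + 250*2.01*(T − 33.3) + 327*0.78*(T − 33.3) = 0
17.03(T − 310) + 502.5(T − 33.3) + 255.06(T − 33.3) = 0
774.59 T = 30505
T = 30505/774.59 ≈ 39.38 °C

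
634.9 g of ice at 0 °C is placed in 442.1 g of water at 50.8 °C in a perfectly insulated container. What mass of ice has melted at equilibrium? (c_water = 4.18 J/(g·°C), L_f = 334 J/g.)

Water can give up m c ΔT = 442.1·4.18·50.8 = 93877 J before reaching 0 °C.
Melting all 634.9 g of ice would need 634.9·334 = 212057 J.
That's not enough to melt it all — equilibrium is at 0 °C with ice remaining.
m_melted·334 = 93877  ⇒  m_melted ≈ 281.1 g.

m_melted ≈ 281 g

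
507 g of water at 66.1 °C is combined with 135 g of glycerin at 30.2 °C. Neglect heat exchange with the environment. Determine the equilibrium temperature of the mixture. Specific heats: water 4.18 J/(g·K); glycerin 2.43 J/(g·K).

T_f ≈ 61.3 °C

|Q_water| = |Q_glycerin|:
507*4.18*(66.1 − T) = 135*2.43*(T − 30.2)
2119.3(66.1 − T) = 328.05(T − 30.2)
2447.3 T = 149990  ⇒  T ≈ 61.29 °C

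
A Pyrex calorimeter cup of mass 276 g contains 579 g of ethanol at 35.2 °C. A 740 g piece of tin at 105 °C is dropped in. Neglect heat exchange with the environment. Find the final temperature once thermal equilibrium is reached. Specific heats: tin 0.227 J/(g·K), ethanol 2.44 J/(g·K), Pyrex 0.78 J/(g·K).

Taking heat into each body as positive, Σ m c ΔT = 0:
740×0.227×(T − 105) + 579×2.44×(T − 35.2) + 276×0.78×(T − 35.2) = 0
167.98(T − 105) + 1412.8(T − 35.2) + 215.28(T − 35.2) = 0
1796 T = 74945
T ≈ 41.73 °C

T_f ≈ 41.7 °C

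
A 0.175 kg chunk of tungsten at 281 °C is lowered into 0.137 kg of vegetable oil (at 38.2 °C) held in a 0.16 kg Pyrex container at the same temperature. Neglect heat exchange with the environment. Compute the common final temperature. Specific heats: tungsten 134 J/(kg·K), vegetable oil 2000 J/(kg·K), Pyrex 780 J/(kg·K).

T_f ≈ 51.7 °C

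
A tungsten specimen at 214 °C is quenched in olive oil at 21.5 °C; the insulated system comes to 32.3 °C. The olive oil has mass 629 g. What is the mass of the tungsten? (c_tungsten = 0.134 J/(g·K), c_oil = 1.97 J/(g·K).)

Net heat exchanged in the isolated system is zero:
m·0.134·(32.3 − 214) + 629·1.97·(32.3 − 21.5) = 0
-24.35 m = -13383
m = -13383/-24.35 ≈ 549.6 g

m ≈ 550 g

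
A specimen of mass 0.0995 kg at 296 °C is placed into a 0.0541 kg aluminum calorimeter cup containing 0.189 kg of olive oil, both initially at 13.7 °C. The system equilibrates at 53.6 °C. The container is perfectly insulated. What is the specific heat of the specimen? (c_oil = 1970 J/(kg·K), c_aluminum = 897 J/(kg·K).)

c ≈ 696 J/(kg·K)

Heat gained plus heat lost sum to zero:
0.0995×c×(53.6 − 296) + 0.189×1970×(53.6 − 13.7) + 0.0541×897×(53.6 − 13.7) = 0
-24.12 c = -16792
c = -16792/-24.12 ≈ 696.2 J/(kg·K)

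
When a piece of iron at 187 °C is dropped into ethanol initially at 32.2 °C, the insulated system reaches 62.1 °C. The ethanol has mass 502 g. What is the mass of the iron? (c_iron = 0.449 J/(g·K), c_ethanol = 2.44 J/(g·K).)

m ≈ 653 g

Net heat exchanged in the isolated system is zero:
m·0.449·(62.1 − 187) + 502·2.44·(62.1 − 32.2) = 0
-56.08 m = -36624
m = -36624/-56.08 ≈ 653.1 g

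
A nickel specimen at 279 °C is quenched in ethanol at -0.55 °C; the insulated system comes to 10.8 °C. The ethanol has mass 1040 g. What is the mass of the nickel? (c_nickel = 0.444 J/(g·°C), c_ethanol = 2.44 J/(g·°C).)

m ≈ 242 g

Conservation of energy gives ΣQ = 0:
m·0.444·(10.8 − 279) + 1040·2.44·(10.8 − (-0.55)) = 0
-119.08 m = -28802
m = -28802/-119.08 ≈ 241.9 g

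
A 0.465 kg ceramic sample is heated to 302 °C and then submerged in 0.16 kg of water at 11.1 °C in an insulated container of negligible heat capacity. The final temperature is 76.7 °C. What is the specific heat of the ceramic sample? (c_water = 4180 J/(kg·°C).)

c ≈ 419 J/(kg·°C)

Heat gained plus heat lost sum to zero:
0.465×c×(76.7 − 302) + 0.16×4180×(76.7 − 11.1) = 0
-104.76 c = -43873
c = -43873/-104.76 ≈ 418.8 J/(kg·°C)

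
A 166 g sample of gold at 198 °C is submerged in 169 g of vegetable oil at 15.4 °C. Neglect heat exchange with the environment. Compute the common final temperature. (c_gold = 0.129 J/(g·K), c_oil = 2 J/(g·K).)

T_f ≈ 26.3 °C

Let T be the final temperature. ΣQ_i = 0:
166*0.129*(T − 198) + 169*2*(T − 15.4) = 0
21.41(T − 198) + 338(T − 15.4) = 0
(21.41 + 338) T = 21.41*198 + 338*15.4
T = 9445.2/359.41 ≈ 26.28 °C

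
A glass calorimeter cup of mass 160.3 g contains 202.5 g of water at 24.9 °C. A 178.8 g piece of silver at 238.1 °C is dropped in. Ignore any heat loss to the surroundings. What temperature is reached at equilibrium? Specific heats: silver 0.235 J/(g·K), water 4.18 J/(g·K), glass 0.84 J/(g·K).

T_f ≈ 33.7 °C

Energy conservation, ΣQ = 0:
178.8·0.235·(T − 238.1) + 202.5·4.18·(T − 24.9) + 160.3·0.84·(T − 24.9) = 0
42.02(T − 238.1) + 846.45(T − 24.9) + 134.65(T − 24.9) = 0
1023.1 T = 34434
T ≈ 33.66 °C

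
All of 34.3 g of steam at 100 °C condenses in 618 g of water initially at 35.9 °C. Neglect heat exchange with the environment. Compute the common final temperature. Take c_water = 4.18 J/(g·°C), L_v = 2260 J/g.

T_f ≈ 67.7 °C

Net heat exchanged in the isolated system is zero:
condense steam: −34.3·2260 = −77518
  condensate cools 100→T: 34.3·4.18·(T − 100) = 143.37(T − 100)
  water warms: 618·4.18·(T − 35.9) = 2583.2(T − 35.9)
2726.6 T = 77518 + 14337 + 92738 = 184594
T ≈ 67.70 °C, under the boiling point, so the assumption holds.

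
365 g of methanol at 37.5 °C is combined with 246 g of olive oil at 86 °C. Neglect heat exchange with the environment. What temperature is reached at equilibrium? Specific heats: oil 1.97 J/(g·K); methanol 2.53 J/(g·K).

With ΣQ=0 the equilibrium temperature is the m·c-weighted mean:
T_f = (484.62·86 + 923.45·37.5) / (484.62 + 923.45)
    = 76307 / 1408.1 ≈ 54.19 °C

T_f ≈ 54.2 °C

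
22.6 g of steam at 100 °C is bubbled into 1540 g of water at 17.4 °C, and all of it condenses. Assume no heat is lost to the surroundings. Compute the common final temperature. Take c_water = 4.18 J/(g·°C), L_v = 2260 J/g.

Heat gained plus heat lost sum to zero:
steam→water at 100 °C releases m L_v = 22.6×2260 = 51076; condensed water 100 °C→T: 94.47(T − 100); original water: 6437.2(T − 17.4)
6531.7 T = 51076 + 9446.8 + 112007 = 172530
T ≈ 26.41 °C (< 100 °C, so full condensation is consistent).

T_f ≈ 26.4 °C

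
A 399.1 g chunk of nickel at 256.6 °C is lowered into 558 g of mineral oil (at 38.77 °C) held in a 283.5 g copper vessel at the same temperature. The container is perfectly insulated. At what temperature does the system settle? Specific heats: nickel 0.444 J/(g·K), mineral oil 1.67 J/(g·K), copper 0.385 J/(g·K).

T_f ≈ 70.5 °C

Setting the total heat transfer to zero:
399.1·0.444·(T − 256.6) + 558·1.67·(T − 38.77) + 283.5·0.385·(T − 38.77) = 0
177.2(T − 256.6) + 931.86(T − 38.77) + 109.15(T − 38.77) = 0
(177.2 + 931.86 + 109.15) T = 177.2·256.6 + 931.86·38.77 + 109.15·38.77
T = 85829/1218.2 ≈ 70.46 °C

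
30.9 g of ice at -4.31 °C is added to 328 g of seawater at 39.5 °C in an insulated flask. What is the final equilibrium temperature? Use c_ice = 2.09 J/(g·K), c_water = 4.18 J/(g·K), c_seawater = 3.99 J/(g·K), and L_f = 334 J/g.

Setting the total heat transfer to zero:
warm ice to 0 °C: 30.9×2.09×(0 − (-4.31)) = 278.34
  fusion: m_ice L_f = 30.9×334 = 10321
  warm the meltwater: 129.16 T
  seawater: 1308.7(T − 39.5)
1437.9 T = 51694 − 10599 = 41095
T ≈ 28.58 °C. Since T > 0 °C, the all-ice-melts assumption holds.

T_f ≈ 28.6 °C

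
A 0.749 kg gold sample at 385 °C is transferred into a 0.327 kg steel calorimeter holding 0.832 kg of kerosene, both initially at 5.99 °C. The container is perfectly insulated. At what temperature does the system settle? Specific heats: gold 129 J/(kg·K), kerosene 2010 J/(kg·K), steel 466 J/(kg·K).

T_f ≈ 25.0 °C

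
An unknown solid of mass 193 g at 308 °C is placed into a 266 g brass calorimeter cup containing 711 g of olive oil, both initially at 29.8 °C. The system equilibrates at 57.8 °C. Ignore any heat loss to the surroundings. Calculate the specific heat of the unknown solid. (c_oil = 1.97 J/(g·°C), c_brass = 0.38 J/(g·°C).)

c ≈ 0.871 J/(g·°C)

Setting the total heat transfer to zero:
193·c·(57.8 − 308) + 711·1.97·(57.8 − 29.8) + 266·0.38·(57.8 − 29.8) = 0
-48289 c = -42049
c = -42049/-48289 ≈ 0.8708 J/(g·°C)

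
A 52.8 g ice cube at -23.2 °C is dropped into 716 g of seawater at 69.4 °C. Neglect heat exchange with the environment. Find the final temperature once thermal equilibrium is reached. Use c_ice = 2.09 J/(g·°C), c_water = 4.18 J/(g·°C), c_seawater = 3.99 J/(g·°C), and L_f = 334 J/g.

T_f ≈ 57.9 °C

Conservation of energy gives ΣQ = 0:
warm ice to 0 °C: 52.8·2.09·(0 − (-23.2)) = 2560.2
  melt ice: 52.8·334 = 17635
  warm the meltwater: 220.7 T
  seawater: 2856.8(T − 69.4)
3077.5 T = 198265 − 20195 = 178069
T ≈ 57.86 °C (positive, so assuming full melt was valid).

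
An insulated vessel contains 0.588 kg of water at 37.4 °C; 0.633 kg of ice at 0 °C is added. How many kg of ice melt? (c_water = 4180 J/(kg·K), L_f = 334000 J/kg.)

Heat available from the water dropping to 0 °C: 0.588×4180×37.4 = 91923 J.
Fully melting the ice requires m_ice L_f = 0.633×334000 = 211422 J.
That's not enough to melt it all — equilibrium is at 0 °C with ice remaining.
m_melt = 91923 / L_f = 0.2752 kg.

m_melted ≈ 0.275 kg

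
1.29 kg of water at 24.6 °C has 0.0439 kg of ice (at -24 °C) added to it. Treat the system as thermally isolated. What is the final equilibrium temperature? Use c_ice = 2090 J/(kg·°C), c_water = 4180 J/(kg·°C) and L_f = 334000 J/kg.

T_f ≈ 20.8 °C

Net heat exchanged in the isolated system is zero:
warm ice to 0 °C: 0.0439×2090×(0 − (-24)) = 2202; latent heat to melt: 0.0439×334000 = 14663; warm the meltwater: 183.5 T; water: 5392.2(T − 24.6)
5575.7 T = 132648 − 16865 = 115783
T ≈ 20.77 °C. Since T > 0 °C, the all-ice-melts assumption holds.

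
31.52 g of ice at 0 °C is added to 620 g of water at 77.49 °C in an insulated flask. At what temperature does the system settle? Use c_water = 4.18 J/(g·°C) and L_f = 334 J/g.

T_f ≈ 69.9 °C

Sum of m c ΔT and latent-heat terms is zero:
latent heat to melt: 31.52×334 = 10528
  meltwater 0→T: 31.52×4.18×T = 131.75 T
  water: 2591.6(T − 77.49)
2723.4 T = 200823 − 10528 = 190295
T ≈ 69.88 °C. Since T > 0 °C, the all-ice-melts assumption holds.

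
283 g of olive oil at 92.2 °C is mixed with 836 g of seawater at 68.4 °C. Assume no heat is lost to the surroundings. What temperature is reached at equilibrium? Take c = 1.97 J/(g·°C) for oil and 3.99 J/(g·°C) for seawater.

T_f ≈ 71.8 °C

T_f = Σ m_i c_i T_i / Σ m_i c_i:
T_f = (557.51·92.2 + 3335.6·68.4) / (557.51 + 3335.6)
    = 279560 / 3893.2 ≈ 71.81 °C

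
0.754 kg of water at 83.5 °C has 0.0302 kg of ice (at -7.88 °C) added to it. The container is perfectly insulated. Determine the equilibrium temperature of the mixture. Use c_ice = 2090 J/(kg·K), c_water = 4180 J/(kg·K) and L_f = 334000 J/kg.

Taking heat into each body as positive, Σ m c ΔT = 0:
ice -7.88→0 °C: 0.0302×2090×7.88 = 497.37
  latent heat to melt: 0.0302×334000 = 10087
  meltwater 0→T: 0.0302×4180×T = 126.24 T
  water cools: 0.754×4180×(T − 83.5) = 3151.7(T − 83.5)
3278 T = 263169 − 10584 = 252584
T ≈ 77.06 °C. Since T > 0 °C, the all-ice-melts assumption holds.

T_f ≈ 77.1 °C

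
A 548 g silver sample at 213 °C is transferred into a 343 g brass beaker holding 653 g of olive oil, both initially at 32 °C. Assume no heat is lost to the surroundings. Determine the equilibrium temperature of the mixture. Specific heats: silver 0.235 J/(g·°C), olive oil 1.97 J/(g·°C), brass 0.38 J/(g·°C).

T_f ≈ 47.1 °C

With ΣQ=0 the equilibrium temperature is the m·c-weighted mean:
T_f = (128.78·213 + 1286.4·32 + 130.34·32) / (128.78 + 1286.4 + 130.34)
    = 72766 / 1545.5 ≈ 47.08 °C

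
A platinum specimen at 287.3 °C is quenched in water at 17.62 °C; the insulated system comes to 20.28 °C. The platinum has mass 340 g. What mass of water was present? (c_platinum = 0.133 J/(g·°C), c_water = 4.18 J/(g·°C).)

m ≈ 1090 g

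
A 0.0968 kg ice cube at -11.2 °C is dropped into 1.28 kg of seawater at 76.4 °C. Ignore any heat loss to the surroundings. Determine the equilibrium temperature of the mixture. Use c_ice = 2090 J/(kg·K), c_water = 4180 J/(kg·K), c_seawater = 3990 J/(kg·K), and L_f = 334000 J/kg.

T_f ≈ 64.5 °C

Heat gained plus heat lost sum to zero:
warm ice to 0 °C: 0.0968×2090×(0 − (-11.2)) = 2265.9
  latent heat to melt: 0.0968×334000 = 32331
  warm the meltwater: 404.62 T
  seawater cools: 1.28×3990×(T − 76.4) = 5107.2(T − 76.4)
5511.8 T = 390190 − 34597 = 355593
T ≈ 64.51 °C. Since T > 0 °C, the all-ice-melts assumption holds.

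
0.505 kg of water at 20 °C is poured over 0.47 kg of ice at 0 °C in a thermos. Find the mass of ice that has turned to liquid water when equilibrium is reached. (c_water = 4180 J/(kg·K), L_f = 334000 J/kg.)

Cooling the water to 0 °C releases 0.505·4180·20 = 42218 J.
Melting all 0.47 kg of ice would need 0.47·334000 = 156980 J.
That's not enough to melt it all — equilibrium is at 0 °C with ice remaining.
m_melt = 42218 / L_f = 0.1264 kg.

m_melted ≈ 0.126 kg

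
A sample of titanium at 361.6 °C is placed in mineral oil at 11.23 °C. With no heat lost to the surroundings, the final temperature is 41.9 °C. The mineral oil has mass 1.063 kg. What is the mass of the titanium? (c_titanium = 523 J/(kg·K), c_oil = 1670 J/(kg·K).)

m ≈ 0.326 kg

Taking heat into each body as positive, Σ m c ΔT = 0:
m·523·(41.9 − 361.6) + 1.063·1670·(41.9 − 11.23) = 0
-167203 m = -54446
m = -54446/-167203 ≈ 0.3256 kg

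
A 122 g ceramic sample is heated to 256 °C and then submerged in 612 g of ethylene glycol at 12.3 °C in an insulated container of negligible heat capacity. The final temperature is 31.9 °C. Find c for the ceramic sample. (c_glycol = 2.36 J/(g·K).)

c ≈ 1.04 J/(g·K)

m_s c (T_s − T_f) = m_glycol c_glycol (T_f − T_0):
122·c·(256 − 31.9) = 612·2.36·(31.9 − 12.3)
27340 c = 28309  ⇒  c ≈ 1.035 J/(g·K)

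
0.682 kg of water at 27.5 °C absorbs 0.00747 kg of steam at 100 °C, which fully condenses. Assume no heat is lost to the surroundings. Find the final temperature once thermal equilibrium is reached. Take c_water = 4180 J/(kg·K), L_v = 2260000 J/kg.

T_f ≈ 34.1 °C

Sum of m c ΔT and latent-heat terms is zero:
steam→water at 100 °C releases m L_v = 0.00747·2260000 = 16882
  condensed water 100 °C→T: 31.22(T − 100)
  original water: 2850.8(T − 27.5)
2882 T = 16882 + 3122.5 + 78396 = 98401
T ≈ 34.14 °C — below 100 °C, confirming all the steam condensed.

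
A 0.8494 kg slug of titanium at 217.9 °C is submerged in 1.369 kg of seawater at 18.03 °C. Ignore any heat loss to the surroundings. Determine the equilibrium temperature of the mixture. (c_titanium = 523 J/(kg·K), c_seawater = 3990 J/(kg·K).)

Setting the total heat transfer to zero:
0.8494·523·(T − 217.9) + 1.369·3990·(T − 18.03) = 0
5906.5 T = 195285
T = 195285/5906.5 ≈ 33.06 °C

T_f ≈ 33.1 °C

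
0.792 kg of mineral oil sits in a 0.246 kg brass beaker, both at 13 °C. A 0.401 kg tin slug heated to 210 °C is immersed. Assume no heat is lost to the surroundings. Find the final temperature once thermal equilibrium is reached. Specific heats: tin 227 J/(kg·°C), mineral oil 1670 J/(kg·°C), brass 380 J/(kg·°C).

T_f ≈ 24.9 °C

With ΣQ=0 the equilibrium temperature is the m·c-weighted mean:
T_f = (91.03*210 + 1322.6*13 + 93.48*13) / (91.03 + 1322.6 + 93.48)
    = 37525 / 1507.1 ≈ 24.90 °C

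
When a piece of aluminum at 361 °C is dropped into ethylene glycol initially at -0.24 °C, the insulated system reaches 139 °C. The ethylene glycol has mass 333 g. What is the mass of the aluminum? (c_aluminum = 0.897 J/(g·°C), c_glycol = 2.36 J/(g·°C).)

Energy conservation, ΣQ = 0:
m·0.897·(139 − 361) + 333·2.36·(139 − (-0.24)) = 0
-199.13 m = -109426
m = -109426/-199.13 ≈ 549.5 g

m ≈ 550 g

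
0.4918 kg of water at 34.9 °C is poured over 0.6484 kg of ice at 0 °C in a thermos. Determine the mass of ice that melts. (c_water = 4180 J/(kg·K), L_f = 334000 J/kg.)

m_melted ≈ 0.215 kg

Cooling the water to 0 °C releases 0.4918×4180×34.9 = 71745 J.
Melting all 0.6484 kg of ice would need 0.6484×334000 = 216566 J.
71745 J < 216566 J, so only part of the ice melts and the system sits at 0 °C.
m_melt = 71745 / L_f = 0.2148 kg.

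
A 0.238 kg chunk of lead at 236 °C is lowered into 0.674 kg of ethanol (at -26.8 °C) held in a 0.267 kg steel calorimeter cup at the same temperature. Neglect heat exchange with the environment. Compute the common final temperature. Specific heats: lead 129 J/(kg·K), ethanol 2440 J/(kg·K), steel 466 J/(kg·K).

T_f ≈ -22.3 °C

Setting the total heat transfer to zero:
0.238*129*(T − 236) + 0.674*2440*(T − (-26.8)) + 0.267*466*(T − (-26.8)) = 0
30.7(T − 236) + 1644.6(T − (-26.8)) + 124.42(T − (-26.8)) = 0
(30.7 + 1644.6 + 124.42) T = 30.7*236 + 1644.6*(-26.8) + 124.42*(-26.8)
T = -40163/1799.7 ≈ -22.32 °C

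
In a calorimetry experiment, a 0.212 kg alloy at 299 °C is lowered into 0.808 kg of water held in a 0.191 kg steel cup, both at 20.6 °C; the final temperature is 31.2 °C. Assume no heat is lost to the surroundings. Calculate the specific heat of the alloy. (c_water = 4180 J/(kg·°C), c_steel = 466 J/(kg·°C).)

c ≈ 647 J/(kg·°C)

Net heat exchanged in the isolated system is zero:
0.212·c·(31.2 − 299) + 0.808·4180·(31.2 − 20.6) + 0.191·466·(31.2 − 20.6) = 0
-56.77 c = -36744
c = -36744/-56.77 ≈ 647.2 J/(kg·°C)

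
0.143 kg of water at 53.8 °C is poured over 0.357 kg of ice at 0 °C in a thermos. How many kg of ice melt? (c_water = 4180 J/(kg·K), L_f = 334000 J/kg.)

m_melted ≈ 0.0963 kg

Heat available from the water dropping to 0 °C: 0.143×4180×53.8 = 32158 J.
Fully melting the ice requires m_ice L_f = 0.357×334000 = 119238 J.
Since 32158 < 119238 J, not all the ice melts; equilibrium is at 0 °C.
m_melted×334000 = 32158  ⇒  m_melted ≈ 0.09628 kg.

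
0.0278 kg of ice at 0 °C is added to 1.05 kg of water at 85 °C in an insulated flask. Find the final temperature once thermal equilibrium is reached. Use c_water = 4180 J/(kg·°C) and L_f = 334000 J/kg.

Heat gained plus heat lost sum to zero:
fusion: m_ice L_f = 0.0278×334000 = 9285.2; meltwater 0→T: 0.0278×4180×T = 116.2 T; water cools: 1.05×4180×(T − 85) = 4389(T − 85)
4505.2 T = 373065 − 9285.2 = 363780
T ≈ 80.75 °C. Since T > 0 °C, the all-ice-melts assumption holds.

T_f ≈ 80.7 °C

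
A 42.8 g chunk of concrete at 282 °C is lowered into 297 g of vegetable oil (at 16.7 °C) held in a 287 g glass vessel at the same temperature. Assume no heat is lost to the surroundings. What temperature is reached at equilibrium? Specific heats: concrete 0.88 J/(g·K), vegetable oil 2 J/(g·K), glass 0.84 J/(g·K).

T_f ≈ 28.1 °C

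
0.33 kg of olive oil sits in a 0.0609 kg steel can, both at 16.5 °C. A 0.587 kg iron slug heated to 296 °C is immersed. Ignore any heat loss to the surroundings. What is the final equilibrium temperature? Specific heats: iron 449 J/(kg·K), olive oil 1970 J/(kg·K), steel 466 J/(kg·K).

T_f ≈ 94.7 °C

Taking heat into each body as positive, Σ m c ΔT = 0:
0.587*449*(T − 296) + 0.33*1970*(T − 16.5) + 0.0609*466*(T − 16.5) = 0
263.56(T − 296) + 650.1(T − 16.5) + 28.38(T − 16.5) = 0
942.04 T = 89210
T ≈ 94.70 °C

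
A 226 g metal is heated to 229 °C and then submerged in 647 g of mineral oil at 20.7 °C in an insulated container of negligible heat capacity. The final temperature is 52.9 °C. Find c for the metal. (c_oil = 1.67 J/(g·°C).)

c ≈ 0.874 J/(g·°C)

Taking heat into each body as positive, Σ m c ΔT = 0:
226·c·(52.9 − 229) + 647·1.67·(52.9 − 20.7) = 0
-39799 c = -34792
c = -34792/-39799 ≈ 0.8742 J/(g·°C)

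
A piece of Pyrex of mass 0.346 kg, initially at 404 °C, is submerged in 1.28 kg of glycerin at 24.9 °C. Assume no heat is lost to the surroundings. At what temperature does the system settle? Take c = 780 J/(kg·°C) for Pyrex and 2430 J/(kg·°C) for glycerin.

T_f ≈ 55.2 °C

Taking heat into each body as positive, Σ m c ΔT = 0:
0.346*780*(T − 404) + 1.28*2430*(T − 24.9) = 0
269.88(T − 404) + 3110.4(T − 24.9) = 0
3380.3 T = 186480
T = 186480 / 3380.3 = 55.2 °C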